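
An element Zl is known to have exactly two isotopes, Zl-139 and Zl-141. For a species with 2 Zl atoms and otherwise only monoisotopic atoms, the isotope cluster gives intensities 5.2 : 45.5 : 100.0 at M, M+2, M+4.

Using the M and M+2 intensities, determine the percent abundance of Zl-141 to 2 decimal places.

Write p for the Zl-139 fraction. I(M+2)/I(M) = [C(2,1)·p^1·(1−p)] / p^2 = 2·(1−p)/p = 45.5/5.2 = 8.7500
(1−p)/p = 8.7500/2 = 4.3750  ⇒  p = 1/(1 + 4.3750) = 0.1860
Zl-139: 18.60%, Zl-141: 81.40%.

81.40%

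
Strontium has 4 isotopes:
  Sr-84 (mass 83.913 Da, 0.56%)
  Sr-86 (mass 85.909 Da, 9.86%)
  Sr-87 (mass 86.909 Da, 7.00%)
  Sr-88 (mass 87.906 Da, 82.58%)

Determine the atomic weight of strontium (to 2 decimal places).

Average mass = Σ (abundance × isotope mass) = 0.0056 × 83.913 + 0.0986 × 85.909 + 0.0700 × 86.909 + 0.8258 × 87.906
= 0.4699 + 8.4706 + 6.0836 + 72.5928 = 87.6169 Da

87.62 Da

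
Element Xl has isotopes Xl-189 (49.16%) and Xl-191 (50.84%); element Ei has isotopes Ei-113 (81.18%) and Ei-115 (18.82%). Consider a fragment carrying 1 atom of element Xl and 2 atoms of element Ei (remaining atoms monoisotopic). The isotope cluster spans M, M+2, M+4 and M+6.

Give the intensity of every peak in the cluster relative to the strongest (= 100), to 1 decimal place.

Element Xl pattern (n=1): 0.4916 : 0.5084
Element Ei pattern (n=2): 0.65901924 : 0.30556152 : 0.03541924
Convolve the two distributions (both contribute in 2-u steps):
  M: 0.4916×0.65901924 = 0.323974
  M+2: 0.4916×0.30556152 + 0.5084×0.65901924 = 0.485259
  M+4: 0.4916×0.03541924 + 0.5084×0.30556152 = 0.172760
  M+6: 0.5084×0.03541924 = 0.018007
Scale to base peak (0.485259) = 100: 66.8 : 100.0 : 35.6 : 3.7

66.8 : 100.0 : 35.6 : 3.7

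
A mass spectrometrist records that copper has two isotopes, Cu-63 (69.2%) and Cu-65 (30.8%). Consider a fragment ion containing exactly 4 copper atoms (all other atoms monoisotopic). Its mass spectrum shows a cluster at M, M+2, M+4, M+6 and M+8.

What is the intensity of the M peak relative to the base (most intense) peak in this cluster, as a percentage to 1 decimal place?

Term probabilities: M 0.2293, M+2 0.4083, M+4 0.2726, M+6 0.0809, M+8 0.0090. Base peak = M+2.
P(M+2) = C(4,1) × 0.692^3 × 0.308^1 = 4 × 0.33137389 × 0.3080 = 0.408253 (base)
P(M) = C(4,0) × 0.692^4 × 0.308^0 = 1 × 0.22931073 × 1.0000 = 0.229311
Relative intensity = 0.229311 / 0.408253 × 100 = 56.2

56.2%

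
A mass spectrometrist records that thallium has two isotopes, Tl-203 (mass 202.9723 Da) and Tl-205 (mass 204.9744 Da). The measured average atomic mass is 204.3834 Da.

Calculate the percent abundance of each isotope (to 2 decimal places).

Tl-203: 29.52%, Tl-205: 70.48%

Writing the weighted mean with unknown fraction x of Tl-203:
202.9723·x + 204.9744·(1 − x) = 204.3834
(202.9723 − 204.9744)·x = 204.3834 − 204.9744
x = -0.5910 / -2.0021 = 0.29519 → 29.52% Tl-203, 70.48% Tl-205.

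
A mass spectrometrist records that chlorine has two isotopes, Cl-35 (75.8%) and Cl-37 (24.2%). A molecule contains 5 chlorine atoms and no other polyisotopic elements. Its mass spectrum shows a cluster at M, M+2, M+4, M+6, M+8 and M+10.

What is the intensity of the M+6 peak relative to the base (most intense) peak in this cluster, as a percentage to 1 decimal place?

20.4%

(0.758 + 0.242)^5 gives M 0.2502, M+2 0.3994, M+4 0.2551, M+6 0.0814, M+8 0.0130, M+10 0.0008; the largest is M+2.
P(M+2) = C(5,1) × 0.758^4 × 0.242^1 = 5 × 0.33012379 × 0.2420 = 0.399450 (base)
P(M+6) = C(5,3) × 0.758^2 × 0.242^3 = 10 × 0.574564 × 0.01417249 = 0.081430
Relative intensity = 0.081430 / 0.399450 × 100 = 20.4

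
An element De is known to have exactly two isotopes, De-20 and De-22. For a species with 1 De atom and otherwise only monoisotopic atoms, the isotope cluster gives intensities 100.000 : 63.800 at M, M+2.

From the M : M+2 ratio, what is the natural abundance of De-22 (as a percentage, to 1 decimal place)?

Let p = fractional abundance of De-20. I(M+2)/I(M) = [C(1,1)·p^0·(1−p)] / p^1 = 1·(1−p)/p = 63.800/100.000 = 0.6380
(1−p)/p = 0.6380/1 = 0.6380  ⇒  p = 1/(1 + 0.6380) = 0.6105
De-20: 61.1%, De-22: 38.9%.

38.9%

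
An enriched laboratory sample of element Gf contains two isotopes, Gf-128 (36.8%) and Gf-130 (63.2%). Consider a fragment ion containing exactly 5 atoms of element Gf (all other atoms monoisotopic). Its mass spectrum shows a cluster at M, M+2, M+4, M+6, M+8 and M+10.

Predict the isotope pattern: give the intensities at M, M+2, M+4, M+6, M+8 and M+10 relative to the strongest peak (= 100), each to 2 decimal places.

1.97 : 16.95 : 58.23 : 100.00 : 85.87 : 29.49

Expanding (0.368 + 0.632)^5:
P(M) = 0.368^5 = 0.006749
P(M+2) = 5 × 0.368^4 × 0.632^1 = 0.057953
P(M+4) = 10 × 0.368^3 × 0.632^2 = 0.199057
P(M+6) = 10 × 0.368^2 × 0.632^3 = 0.341859
P(M+8) = 5 × 0.368^1 × 0.632^4 = 0.293553
P(M+10) = 0.632^5 = 0.100829
The M+6 peak is largest (0.341859); scaling to 100 gives 1.97 : 16.95 : 58.23 : 100.00 : 85.87 : 29.49.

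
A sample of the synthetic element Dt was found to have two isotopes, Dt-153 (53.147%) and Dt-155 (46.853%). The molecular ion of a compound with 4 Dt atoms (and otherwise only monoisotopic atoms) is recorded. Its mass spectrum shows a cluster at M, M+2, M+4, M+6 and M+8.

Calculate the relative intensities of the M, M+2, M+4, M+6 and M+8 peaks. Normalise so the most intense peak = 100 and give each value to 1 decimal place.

Expanding (0.53147 + 0.46853)^4:
P(M) = 0.53147^4 = 0.079784
P(M+2) = 4 × 0.53147^3 × 0.46853^1 = 0.281341
P(M+4) = 6 × 0.53147^2 × 0.46853^2 = 0.372035
P(M+6) = 4 × 0.53147^1 × 0.46853^3 = 0.218651
P(M+8) = 0.46853^4 = 0.048189
The M+4 peak is largest (0.372035); scaling to 100 gives 21.4 : 75.6 : 100.0 : 58.8 : 13.0.

21.4 : 75.6 : 100.0 : 58.8 : 13.0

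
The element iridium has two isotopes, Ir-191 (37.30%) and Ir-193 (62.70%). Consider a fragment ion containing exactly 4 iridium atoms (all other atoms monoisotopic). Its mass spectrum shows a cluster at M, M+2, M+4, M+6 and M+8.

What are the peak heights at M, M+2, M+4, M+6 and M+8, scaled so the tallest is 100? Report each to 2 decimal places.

5.26 : 35.39 : 89.23 : 100.00 : 42.02

Each Ir atom is independently Ir-191 (p = 0.3730) or Ir-193 (q = 0.6270); the cluster is the binomial expansion (p + q)^4.
P(M) = 0.3730^4 = 0.019357
P(M+2) = 4 × 0.3730^3 × 0.6270^1 = 0.130153
P(M+4) = 6 × 0.3730^2 × 0.6270^2 = 0.328174
P(M+6) = 4 × 0.3730^1 × 0.6270^3 = 0.367766
P(M+8) = 0.6270^4 = 0.154550
The M+6 peak is largest (0.367766); scaling to 100 gives 5.26 : 35.39 : 89.23 : 100.00 : 42.02.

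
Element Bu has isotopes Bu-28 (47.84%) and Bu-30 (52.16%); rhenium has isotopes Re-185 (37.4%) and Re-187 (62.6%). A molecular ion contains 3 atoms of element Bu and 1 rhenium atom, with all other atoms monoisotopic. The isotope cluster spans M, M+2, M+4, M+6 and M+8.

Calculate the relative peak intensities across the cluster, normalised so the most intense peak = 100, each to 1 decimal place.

11.1 : 54.7 : 100.0 : 80.4 : 24.0

Element Bu pattern (n=3): 0.10948976 : 0.35813039 : 0.39046993 : 0.14190992
Rhenium pattern (n=1): 0.3740 : 0.6260
Convolve the two distributions (both contribute in 2-u steps):
  M: 0.10948976×0.3740 = 0.040949
  M+2: 0.10948976×0.6260 + 0.35813039×0.3740 = 0.202481
  M+4: 0.35813039×0.6260 + 0.39046993×0.3740 = 0.370225
  M+6: 0.39046993×0.6260 + 0.14190992×0.3740 = 0.297508
  M+8: 0.14190992×0.6260 = 0.088836
Scale to base peak (0.370225) = 100: 11.1 : 54.7 : 100.0 : 80.4 : 24.0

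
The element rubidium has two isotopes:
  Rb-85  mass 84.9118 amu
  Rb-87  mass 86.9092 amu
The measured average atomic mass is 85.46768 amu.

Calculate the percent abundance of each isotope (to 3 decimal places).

With x = fraction of Rb-85 (so Rb-87 is 1 − x):
84.9118·x + 86.9092·(1 − x) = 85.46768
(84.9118 − 86.9092)·x = 85.46768 − 86.9092
x = -1.44152 / -1.9974 = 0.72170 → 72.170% Rb-85, 27.830% Rb-87.

Rb-85: 72.170%, Rb-87: 27.830%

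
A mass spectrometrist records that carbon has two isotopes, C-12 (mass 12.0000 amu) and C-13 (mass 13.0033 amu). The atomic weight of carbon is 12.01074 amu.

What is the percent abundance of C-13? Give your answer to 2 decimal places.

Writing the weighted mean with unknown fraction x of C-12:
12.0000·x + 13.0033·(1 − x) = 12.01074
(12.0000 − 13.0033)·x = 12.01074 − 13.0033
x = -0.99256 / -1.0033 = 0.98930 → 98.93% C-12, 1.07% C-13.

1.07%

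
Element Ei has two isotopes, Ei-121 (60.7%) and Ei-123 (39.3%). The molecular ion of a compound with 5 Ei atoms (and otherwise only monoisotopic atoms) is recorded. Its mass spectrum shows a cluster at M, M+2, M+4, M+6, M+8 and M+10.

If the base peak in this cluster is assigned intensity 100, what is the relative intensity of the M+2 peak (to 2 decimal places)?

Binomial terms of (0.607 + 0.393)^5: M 0.0824, M+2 0.2668, M+4 0.3454, M+6 0.2236, M+8 0.0724, M+10 0.0094 → M+4 is the base peak.
P(M+4) = C(5,2) × 0.607^3 × 0.393^2 = 10 × 0.22364854 × 0.154449 = 0.345423 (base)
P(M+2) = C(5,1) × 0.607^4 × 0.393^1 = 5 × 0.13575467 × 0.3930 = 0.266758
Relative intensity = 0.266758 / 0.345423 × 100 = 77.23

77.23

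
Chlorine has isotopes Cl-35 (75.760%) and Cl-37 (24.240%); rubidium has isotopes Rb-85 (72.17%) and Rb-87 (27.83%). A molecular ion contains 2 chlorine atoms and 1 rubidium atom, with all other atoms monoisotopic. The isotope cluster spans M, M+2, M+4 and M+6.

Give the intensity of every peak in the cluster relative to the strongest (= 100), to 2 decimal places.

Chlorine pattern (n=2): 0.57395776 : 0.36728448 : 0.05875776
Rubidium pattern (n=1): 0.7217 : 0.2783
Convolve the two distributions (both contribute in 2-u steps):
  M: 0.57395776×0.7217 = 0.414225
  M+2: 0.57395776×0.2783 + 0.36728448×0.7217 = 0.424802
  M+4: 0.36728448×0.2783 + 0.05875776×0.7217 = 0.144621
  M+6: 0.05875776×0.2783 = 0.016352
Scale to base peak (0.424802) = 100: 97.51 : 100.00 : 34.04 : 3.85

97.51 : 100.00 : 34.04 : 3.85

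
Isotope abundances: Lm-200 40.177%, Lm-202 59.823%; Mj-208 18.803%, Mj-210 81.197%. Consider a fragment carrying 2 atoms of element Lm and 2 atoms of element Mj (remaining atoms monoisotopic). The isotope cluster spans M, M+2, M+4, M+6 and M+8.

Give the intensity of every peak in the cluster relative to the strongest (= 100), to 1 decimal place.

1.3 : 15.6 : 62.4 : 100.0 : 55.4

Element Lm pattern (n=2): 0.16141913 : 0.48070173 : 0.35787913
Element Mj pattern (n=2): 0.03535528 : 0.30534944 : 0.65929528
Convolve the two distributions (both contribute in 2-u steps):
  M: 0.16141913×0.03535528 = 0.005707
  M+2: 0.16141913×0.30534944 + 0.48070173×0.03535528 = 0.066285
  M+4: 0.16141913×0.65929528 + 0.48070173×0.30534944 + 0.35787913×0.03535528 = 0.265858
  M+6: 0.48070173×0.65929528 + 0.35787913×0.30534944 = 0.426203
  M+8: 0.35787913×0.65929528 = 0.235948
Scale to base peak (0.426203) = 100: 1.3 : 15.6 : 62.4 : 100.0 : 55.4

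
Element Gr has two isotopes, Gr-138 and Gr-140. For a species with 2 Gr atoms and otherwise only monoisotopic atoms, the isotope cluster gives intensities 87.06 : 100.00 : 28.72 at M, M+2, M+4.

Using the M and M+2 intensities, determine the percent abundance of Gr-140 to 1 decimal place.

36.5%

Let p = fractional abundance of Gr-138. I(M+2)/I(M) = [C(2,1)·p^1·(1−p)] / p^2 = 2·(1−p)/p = 100.00/87.06 = 1.1486
(1−p)/p = 1.1486/2 = 0.5743  ⇒  p = 1/(1 + 0.5743) = 0.6352
Gr-138: 63.5%, Gr-140: 36.5%.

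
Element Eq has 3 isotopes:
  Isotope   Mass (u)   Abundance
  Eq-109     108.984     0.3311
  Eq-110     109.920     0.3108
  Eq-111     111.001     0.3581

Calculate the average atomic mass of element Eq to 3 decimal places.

The abundance-weighted mean is 0.3311 × 108.984 + 0.3108 × 109.920 + 0.3581 × 111.001
= 36.0846 + 34.1631 + 39.7495 = 109.9972 u

109.997 u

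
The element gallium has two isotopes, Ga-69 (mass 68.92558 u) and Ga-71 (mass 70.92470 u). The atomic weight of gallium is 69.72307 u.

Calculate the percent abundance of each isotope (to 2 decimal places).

Let x be the fractional abundance of Ga-69; then Ga-71 has abundance 1 − x.
68.92558·x + 70.92470·(1 − x) = 69.72307
(68.92558 − 70.92470)·x = 69.72307 − 70.92470
x = -1.20163 / -1.99912 = 0.60108 → 60.11% Ga-69, 39.89% Ga-71.

Ga-69: 60.11%, Ga-71: 39.89%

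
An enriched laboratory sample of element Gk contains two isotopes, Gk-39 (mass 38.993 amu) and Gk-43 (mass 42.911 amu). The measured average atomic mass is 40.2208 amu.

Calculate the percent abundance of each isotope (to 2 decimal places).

Let x be the fractional abundance of Gk-39; then Gk-43 has abundance 1 − x.
38.993·x + 42.911·(1 − x) = 40.2208
(38.993 − 42.911)·x = 40.2208 − 42.911
x = -2.6902 / -3.918 = 0.68663 → 68.66% Gk-39, 31.34% Gk-43.

Gk-39: 68.66%, Gk-43: 31.34%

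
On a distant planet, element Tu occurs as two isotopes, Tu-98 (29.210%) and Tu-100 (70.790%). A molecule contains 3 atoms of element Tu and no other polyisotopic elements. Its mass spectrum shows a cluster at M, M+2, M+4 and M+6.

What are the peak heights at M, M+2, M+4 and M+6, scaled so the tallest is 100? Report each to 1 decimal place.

5.7 : 41.3 : 100.0 : 80.8

Expanding (0.29210 + 0.70790)^3:
P(M) = 0.29210^3 = 0.024923
P(M+2) = 3 × 0.29210^2 × 0.70790^1 = 0.181199
P(M+4) = 3 × 0.29210^1 × 0.70790^2 = 0.439134
P(M+6) = 0.70790^3 = 0.354745
The M+4 peak is largest (0.439134); scaling to 100 gives 5.7 : 41.3 : 100.0 : 80.8.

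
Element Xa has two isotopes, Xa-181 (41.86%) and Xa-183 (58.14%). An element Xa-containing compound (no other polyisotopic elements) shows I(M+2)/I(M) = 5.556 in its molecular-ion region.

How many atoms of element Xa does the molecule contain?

4

With n Xa atoms, P(M+2)/P(M) = C(n,1)·p^(n−1)q / p^n = n·q/p = n · 0.5814/0.4186.
n = 5.556 × 0.4186/0.5814 = 4.00 ≈ 4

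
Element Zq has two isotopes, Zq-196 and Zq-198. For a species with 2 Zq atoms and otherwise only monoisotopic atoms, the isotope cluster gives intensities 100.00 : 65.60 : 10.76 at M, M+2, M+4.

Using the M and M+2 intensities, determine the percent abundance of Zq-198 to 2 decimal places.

Let p = fractional abundance of Zq-196. I(M+2)/I(M) = [C(2,1)·p^1·(1−p)] / p^2 = 2·(1−p)/p = 65.60/100.00 = 0.6560
(1−p)/p = 0.6560/2 = 0.3280  ⇒  p = 1/(1 + 0.3280) = 0.7530
Zq-196: 75.30%, Zq-198: 24.70%.

24.70%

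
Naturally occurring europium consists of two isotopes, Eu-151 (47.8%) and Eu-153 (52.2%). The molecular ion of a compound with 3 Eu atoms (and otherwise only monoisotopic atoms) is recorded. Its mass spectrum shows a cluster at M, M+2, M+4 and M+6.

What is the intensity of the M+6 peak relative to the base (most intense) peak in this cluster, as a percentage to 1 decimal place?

36.4%

Binomial terms of (0.478 + 0.522)^3: M 0.1092, M+2 0.3578, M+4 0.3907, M+6 0.1422 → M+4 is the base peak.
P(M+4) = C(3,2) × 0.478^1 × 0.522^2 = 3 × 0.4780 × 0.272484 = 0.390742 (base)
P(M+6) = C(3,3) × 0.478^0 × 0.522^3 = 1 × 1.0000 × 0.14223665 = 0.142237
Relative intensity = 0.142237 / 0.390742 × 100 = 36.4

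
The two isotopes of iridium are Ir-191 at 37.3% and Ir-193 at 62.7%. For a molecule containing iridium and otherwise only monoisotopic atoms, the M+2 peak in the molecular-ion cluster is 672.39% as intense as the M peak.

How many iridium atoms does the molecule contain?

4

The M+2/M ratio from n Ir atoms is n · q/p = n · 0.627/0.373.
n = 6.7239 × 0.373/0.627 = 4.00 ≈ 4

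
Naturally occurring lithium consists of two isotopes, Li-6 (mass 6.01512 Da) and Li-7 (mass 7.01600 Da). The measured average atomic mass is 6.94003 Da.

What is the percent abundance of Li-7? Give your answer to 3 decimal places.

92.410%

Let x be the fractional abundance of Li-6; then Li-7 has abundance 1 − x.
6.01512·x + 7.01600·(1 − x) = 6.94003
(6.01512 − 7.01600)·x = 6.94003 − 7.01600
x = -0.07597 / -1.00088 = 0.07590 → 7.590% Li-6, 92.410% Li-7.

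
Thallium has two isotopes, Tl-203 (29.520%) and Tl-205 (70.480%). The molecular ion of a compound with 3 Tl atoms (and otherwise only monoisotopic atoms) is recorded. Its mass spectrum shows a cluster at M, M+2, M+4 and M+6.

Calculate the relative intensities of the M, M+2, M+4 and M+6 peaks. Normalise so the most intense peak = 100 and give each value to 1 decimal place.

Expanding (0.29520 + 0.70480)^3:
P(M) = 0.29520^3 = 0.025725
P(M+2) = 3 × 0.29520^2 × 0.70480^1 = 0.184255
P(M+4) = 3 × 0.29520^1 × 0.70480^2 = 0.439916
P(M+6) = 0.70480^3 = 0.350104
The M+4 peak is largest (0.439916); scaling to 100 gives 5.8 : 41.9 : 100.0 : 79.6.

5.8 : 41.9 : 100.0 : 79.6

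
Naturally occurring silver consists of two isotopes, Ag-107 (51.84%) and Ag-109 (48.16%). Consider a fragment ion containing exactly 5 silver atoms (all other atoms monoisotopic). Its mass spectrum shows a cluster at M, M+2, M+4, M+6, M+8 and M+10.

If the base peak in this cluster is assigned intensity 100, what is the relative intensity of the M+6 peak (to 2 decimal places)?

Term probabilities: M 0.0374, M+2 0.1739, M+4 0.3231, M+6 0.3002, M+8 0.1394, M+10 0.0259. Base peak = M+4.
P(M+4) = C(5,2) × 0.5184^3 × 0.4816^2 = 10 × 0.13931407 × 0.23193856 = 0.323123 (base)
P(M+6) = C(5,3) × 0.5184^2 × 0.4816^3 = 10 × 0.26873856 × 0.11170161 = 0.300185
Relative intensity = 0.300185 / 0.323123 × 100 = 92.90

92.90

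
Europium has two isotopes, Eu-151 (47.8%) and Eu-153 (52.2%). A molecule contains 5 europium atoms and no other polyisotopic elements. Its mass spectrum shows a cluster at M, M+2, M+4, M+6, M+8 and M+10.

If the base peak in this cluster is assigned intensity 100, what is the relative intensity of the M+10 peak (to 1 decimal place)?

11.9

Term probabilities: M 0.0250, M+2 0.1363, M+4 0.2976, M+6 0.3250, M+8 0.1775, M+10 0.0388. Base peak = M+6.
P(M+6) = C(5,3) × 0.478^2 × 0.522^3 = 10 × 0.228484 × 0.14223665 = 0.324988 (base)
P(M+10) = C(5,5) × 0.478^0 × 0.522^5 = 1 × 1.0000 × 0.03875721 = 0.038757
Relative intensity = 0.038757 / 0.324988 × 100 = 11.9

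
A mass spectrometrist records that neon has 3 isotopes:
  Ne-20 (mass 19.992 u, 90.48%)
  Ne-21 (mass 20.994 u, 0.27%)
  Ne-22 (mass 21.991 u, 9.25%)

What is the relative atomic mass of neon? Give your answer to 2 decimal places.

Weight each isotope mass by its fractional abundance: 0.9048 × 19.992 + 0.0027 × 20.994 + 0.0925 × 21.991
= 18.0888 + 0.0567 + 2.0342 = 20.1797 u

20.18 u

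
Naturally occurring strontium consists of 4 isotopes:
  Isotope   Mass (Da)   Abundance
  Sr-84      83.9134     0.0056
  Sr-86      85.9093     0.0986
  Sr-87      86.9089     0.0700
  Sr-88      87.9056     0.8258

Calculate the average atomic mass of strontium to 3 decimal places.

Average mass = Σ (abundance × isotope mass) = 0.0056 × 83.9134 + 0.0986 × 85.9093 + 0.0700 × 86.9089 + 0.8258 × 87.9056
= 0.46992 + 8.47066 + 6.08362 + 72.59244 = 87.61664 Da

87.617 Da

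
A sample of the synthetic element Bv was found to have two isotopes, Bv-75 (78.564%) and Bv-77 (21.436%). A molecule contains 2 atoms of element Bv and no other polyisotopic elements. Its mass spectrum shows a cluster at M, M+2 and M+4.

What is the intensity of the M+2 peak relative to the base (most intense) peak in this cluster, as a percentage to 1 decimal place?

Term probabilities: M 0.6172, M+2 0.3368, M+4 0.0460. Base peak = M.
P(M) = C(2,0) × 0.78564^2 × 0.21436^0 = 1 × 0.61723021 × 1.0000 = 0.617230 (base)
P(M+2) = C(2,1) × 0.78564^1 × 0.21436^1 = 2 × 0.78564 × 0.21436 = 0.336820
Relative intensity = 0.336820 / 0.617230 × 100 = 54.6

54.6%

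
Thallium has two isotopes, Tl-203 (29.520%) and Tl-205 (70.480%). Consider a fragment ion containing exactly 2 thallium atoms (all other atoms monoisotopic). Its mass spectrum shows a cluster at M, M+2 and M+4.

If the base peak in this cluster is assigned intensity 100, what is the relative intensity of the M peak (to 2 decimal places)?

Term probabilities: M 0.0871, M+2 0.4161, M+4 0.4967. Base peak = M+4.
P(M+4) = C(2,2) × 0.29520^0 × 0.70480^2 = 1 × 1.0000 × 0.49674304 = 0.496743 (base)
P(M) = C(2,0) × 0.29520^2 × 0.70480^0 = 1 × 0.08714304 × 1.0000 = 0.087143
Relative intensity = 0.087143 / 0.496743 × 100 = 17.54

17.54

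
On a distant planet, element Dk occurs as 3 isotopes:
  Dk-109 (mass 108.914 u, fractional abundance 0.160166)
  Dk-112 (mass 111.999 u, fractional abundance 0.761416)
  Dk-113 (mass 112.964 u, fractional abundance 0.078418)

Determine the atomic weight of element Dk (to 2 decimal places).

111.58 u

Weight each isotope mass by its fractional abundance: 0.160166 × 108.914 + 0.761416 × 111.999 + 0.078418 × 112.964
= 17.4443 + 85.2778 + 8.8584 = 111.5805 u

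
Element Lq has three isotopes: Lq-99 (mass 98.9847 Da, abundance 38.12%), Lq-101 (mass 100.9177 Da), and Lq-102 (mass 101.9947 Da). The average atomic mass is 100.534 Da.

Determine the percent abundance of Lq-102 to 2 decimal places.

Let x and y be the fractions of Lq-101 and Lq-102. Then x + y = 1 − 0.3812 = 0.6188 and 100.9177x + 101.9947y = 100.534 − 0.3812×98.9847 = 62.80103236.
Substituting: 100.9177x + 101.9947(0.6188 − x) = 62.80103236
(100.9177 − 101.9947)x = -0.313288  ⇒  x = 0.29089, y = 0.32791
Lq-101: 29.09%, Lq-102: 32.79%.

32.79%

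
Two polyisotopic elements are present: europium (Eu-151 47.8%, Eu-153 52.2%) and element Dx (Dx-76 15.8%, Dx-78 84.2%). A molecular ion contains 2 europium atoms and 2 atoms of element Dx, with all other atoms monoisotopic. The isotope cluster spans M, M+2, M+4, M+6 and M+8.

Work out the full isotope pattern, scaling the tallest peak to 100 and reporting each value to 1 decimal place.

1.3 : 17.2 : 70.7 : 100.0 : 45.3

Europium pattern (n=2): 0.228484 : 0.499032 : 0.272484
Element Dx pattern (n=2): 0.024964 : 0.266072 : 0.708964
Convolve the two distributions (both contribute in 2-u steps):
  M: 0.228484×0.024964 = 0.005704
  M+2: 0.228484×0.266072 + 0.499032×0.024964 = 0.073251
  M+4: 0.228484×0.708964 + 0.499032×0.266072 + 0.272484×0.024964 = 0.301568
  M+6: 0.499032×0.708964 + 0.272484×0.266072 = 0.426296
  M+8: 0.272484×0.708964 = 0.193181
Scale to base peak (0.426296) = 100: 1.3 : 17.2 : 70.7 : 100.0 : 45.3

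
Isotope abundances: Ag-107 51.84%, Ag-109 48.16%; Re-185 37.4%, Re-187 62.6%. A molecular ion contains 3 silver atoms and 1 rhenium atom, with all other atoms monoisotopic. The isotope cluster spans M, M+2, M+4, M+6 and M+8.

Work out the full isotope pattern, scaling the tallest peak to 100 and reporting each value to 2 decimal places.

13.79 : 61.49 : 100.00 : 70.80 : 18.50

Silver pattern (n=3): 0.13931407 : 0.38827347 : 0.36071085 : 0.11170161
Rhenium pattern (n=1): 0.3740 : 0.6260
Convolve the two distributions (both contribute in 2-u steps):
  M: 0.13931407×0.3740 = 0.052103
  M+2: 0.13931407×0.6260 + 0.38827347×0.3740 = 0.232425
  M+4: 0.38827347×0.6260 + 0.36071085×0.3740 = 0.377965
  M+6: 0.36071085×0.6260 + 0.11170161×0.3740 = 0.267581
  M+8: 0.11170161×0.6260 = 0.069925
Scale to base peak (0.377965) = 100: 13.79 : 61.49 : 100.00 : 70.80 : 18.50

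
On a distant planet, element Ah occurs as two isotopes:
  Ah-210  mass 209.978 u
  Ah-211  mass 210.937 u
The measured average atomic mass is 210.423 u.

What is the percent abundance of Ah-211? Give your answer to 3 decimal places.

With x = fraction of Ah-210 (so Ah-211 is 1 − x):
209.978·x + 210.937·(1 − x) = 210.423
(209.978 − 210.937)·x = 210.423 − 210.937
x = -0.514 / -0.959 = 0.53597 → 53.597% Ah-210, 46.403% Ah-211.

46.403%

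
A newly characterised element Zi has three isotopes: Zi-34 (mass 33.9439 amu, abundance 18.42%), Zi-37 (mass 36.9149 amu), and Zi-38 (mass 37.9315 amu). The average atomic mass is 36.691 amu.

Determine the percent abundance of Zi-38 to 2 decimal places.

31.81%

Let x and y be the fractions of Zi-37 and Zi-38. Then x + y = 1 − 0.1842 = 0.8158 and 36.9149x + 37.9315y = 36.691 − 0.1842×33.9439 = 30.43853362.
Substituting: 36.9149x + 37.9315(0.8158 − x) = 30.43853362
(36.9149 − 37.9315)x = -0.50598408  ⇒  x = 0.49772, y = 0.31808
Zi-37: 49.77%, Zi-38: 31.81%.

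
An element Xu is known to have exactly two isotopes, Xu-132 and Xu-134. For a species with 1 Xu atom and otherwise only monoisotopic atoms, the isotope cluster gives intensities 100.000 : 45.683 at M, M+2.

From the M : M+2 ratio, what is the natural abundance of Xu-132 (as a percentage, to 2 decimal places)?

Write p for the Xu-132 fraction. I(M+2)/I(M) = [C(1,1)·p^0·(1−p)] / p^1 = 1·(1−p)/p = 45.683/100.000 = 0.4568
(1−p)/p = 0.4568/1 = 0.4568  ⇒  p = 1/(1 + 0.4568) = 0.6864
Xu-132: 68.64%, Xu-134: 31.36%.

68.64%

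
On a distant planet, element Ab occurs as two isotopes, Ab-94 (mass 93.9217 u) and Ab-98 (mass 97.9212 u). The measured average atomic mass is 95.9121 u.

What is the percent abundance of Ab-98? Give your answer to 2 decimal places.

Writing the weighted mean with unknown fraction x of Ab-94:
93.9217·x + 97.9212·(1 − x) = 95.9121
(93.9217 − 97.9212)·x = 95.9121 − 97.9212
x = -2.0091 / -3.9995 = 0.50234 → 50.23% Ab-94, 49.77% Ab-98.

49.77%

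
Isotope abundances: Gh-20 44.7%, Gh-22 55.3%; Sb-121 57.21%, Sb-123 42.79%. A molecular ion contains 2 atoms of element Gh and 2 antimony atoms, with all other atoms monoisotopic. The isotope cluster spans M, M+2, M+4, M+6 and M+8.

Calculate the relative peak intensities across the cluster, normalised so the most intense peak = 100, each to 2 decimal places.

Element Gh pattern (n=2): 0.199809 : 0.494382 : 0.305809
Antimony pattern (n=2): 0.32729841 : 0.48960318 : 0.18309841
Convolve the two distributions (both contribute in 2-u steps):
  M: 0.199809×0.32729841 = 0.065397
  M+2: 0.199809×0.48960318 + 0.494382×0.32729841 = 0.259638
  M+4: 0.199809×0.18309841 + 0.494382×0.48960318 + 0.305809×0.32729841 = 0.378727
  M+6: 0.494382×0.18309841 + 0.305809×0.48960318 = 0.240246
  M+8: 0.305809×0.18309841 = 0.055993
Scale to base peak (0.378727) = 100: 17.27 : 68.56 : 100.00 : 63.44 : 14.78

17.27 : 68.56 : 100.00 : 63.44 : 14.78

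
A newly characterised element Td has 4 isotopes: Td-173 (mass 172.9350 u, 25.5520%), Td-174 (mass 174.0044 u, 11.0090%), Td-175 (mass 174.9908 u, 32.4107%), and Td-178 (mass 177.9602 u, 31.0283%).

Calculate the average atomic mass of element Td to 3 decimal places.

Ar = Σ fᵢ·mᵢ = 0.255520 × 172.9350 + 0.110090 × 174.0044 + 0.324107 × 174.9908 + 0.310283 × 177.9602
= 44.18835 + 19.15614 + 56.71574 + 55.21802 = 175.27825 u

175.278 u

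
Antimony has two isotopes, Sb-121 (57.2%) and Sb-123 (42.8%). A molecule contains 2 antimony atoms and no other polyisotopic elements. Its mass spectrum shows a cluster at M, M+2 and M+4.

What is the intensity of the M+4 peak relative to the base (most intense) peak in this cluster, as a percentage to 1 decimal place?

(0.572 + 0.428)^2 gives M 0.3272, M+2 0.4896, M+4 0.1832; the largest is M+2.
P(M+2) = C(2,1) × 0.572^1 × 0.428^1 = 2 × 0.5720 × 0.4280 = 0.489632 (base)
P(M+4) = C(2,2) × 0.572^0 × 0.428^2 = 1 × 1.0000 × 0.183184 = 0.183184
Relative intensity = 0.183184 / 0.489632 × 100 = 37.4

37.4%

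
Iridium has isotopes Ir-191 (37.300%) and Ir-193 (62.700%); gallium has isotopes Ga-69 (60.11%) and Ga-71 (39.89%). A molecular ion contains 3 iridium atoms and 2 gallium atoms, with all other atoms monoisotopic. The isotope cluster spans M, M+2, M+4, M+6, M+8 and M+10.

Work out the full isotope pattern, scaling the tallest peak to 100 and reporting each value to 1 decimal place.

5.5 : 35.0 : 85.7 : 100.0 : 55.1 : 11.5

Iridium pattern (n=3): 0.05189512 : 0.26170165 : 0.43991135 : 0.24649188
Gallium pattern (n=2): 0.36132121 : 0.47955758 : 0.15912121
Convolve the two distributions (both contribute in 2-u steps):
  M: 0.05189512×0.36132121 = 0.018751
  M+2: 0.05189512×0.47955758 + 0.26170165×0.36132121 = 0.119445
  M+4: 0.05189512×0.15912121 + 0.26170165×0.47955758 + 0.43991135×0.36132121 = 0.292708
  M+6: 0.26170165×0.15912121 + 0.43991135×0.47955758 + 0.24649188×0.36132121 = 0.341668
  M+8: 0.43991135×0.15912121 + 0.24649188×0.47955758 = 0.188206
  M+10: 0.24649188×0.15912121 = 0.039222
Scale to base peak (0.341668) = 100: 5.5 : 35.0 : 85.7 : 100.0 : 55.1 : 11.5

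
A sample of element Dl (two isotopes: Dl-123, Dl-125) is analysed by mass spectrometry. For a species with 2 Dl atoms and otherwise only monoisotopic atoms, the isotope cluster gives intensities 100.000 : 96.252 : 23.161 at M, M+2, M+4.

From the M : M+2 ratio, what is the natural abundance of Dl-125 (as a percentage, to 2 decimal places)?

32.49%

If p is the fraction of Dl that is Dl-123, then I(M+2)/I(M) = [C(2,1)·p^1·(1−p)] / p^2 = 2·(1−p)/p = 96.252/100.000 = 0.9625
(1−p)/p = 0.9625/2 = 0.4813  ⇒  p = 1/(1 + 0.4813) = 0.6751
Dl-123: 67.51%, Dl-125: 32.49%.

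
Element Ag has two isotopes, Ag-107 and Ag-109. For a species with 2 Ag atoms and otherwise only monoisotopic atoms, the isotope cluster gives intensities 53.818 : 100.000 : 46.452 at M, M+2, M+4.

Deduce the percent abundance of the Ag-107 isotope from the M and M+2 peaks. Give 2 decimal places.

Write p for the Ag-107 fraction. I(M+2)/I(M) = [C(2,1)·p^1·(1−p)] / p^2 = 2·(1−p)/p = 100.000/53.818 = 1.8581
(1−p)/p = 1.8581/2 = 0.9291  ⇒  p = 1/(1 + 0.9291) = 0.5184
Ag-107: 51.84%, Ag-109: 48.16%.

51.84%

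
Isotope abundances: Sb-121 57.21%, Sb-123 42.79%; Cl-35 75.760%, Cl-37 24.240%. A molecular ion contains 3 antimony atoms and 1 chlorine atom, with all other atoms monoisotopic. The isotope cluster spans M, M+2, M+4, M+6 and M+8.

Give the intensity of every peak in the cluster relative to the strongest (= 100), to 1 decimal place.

39.0 : 100.0 : 93.5 : 37.3 : 5.2

Antimony pattern (n=3): 0.18724742 : 0.42015297 : 0.3142518 : 0.07834781
Chlorine pattern (n=1): 0.7576 : 0.2424
Convolve the two distributions (both contribute in 2-u steps):
  M: 0.18724742×0.7576 = 0.141859
  M+2: 0.18724742×0.2424 + 0.42015297×0.7576 = 0.363697
  M+4: 0.42015297×0.2424 + 0.3142518×0.7576 = 0.339922
  M+6: 0.3142518×0.2424 + 0.07834781×0.7576 = 0.135531
  M+8: 0.07834781×0.2424 = 0.018992
Scale to base peak (0.363697) = 100: 39.0 : 100.0 : 93.5 : 37.3 : 5.2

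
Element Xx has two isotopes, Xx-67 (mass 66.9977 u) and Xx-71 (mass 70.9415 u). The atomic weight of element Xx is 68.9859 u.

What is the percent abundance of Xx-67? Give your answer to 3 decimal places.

49.587%

Let x be the fractional abundance of Xx-67; then Xx-71 has abundance 1 − x.
66.9977·x + 70.9415·(1 − x) = 68.9859
(66.9977 − 70.9415)·x = 68.9859 − 70.9415
x = -1.9556 / -3.9438 = 0.49587 → 49.587% Xx-67, 50.413% Xx-71.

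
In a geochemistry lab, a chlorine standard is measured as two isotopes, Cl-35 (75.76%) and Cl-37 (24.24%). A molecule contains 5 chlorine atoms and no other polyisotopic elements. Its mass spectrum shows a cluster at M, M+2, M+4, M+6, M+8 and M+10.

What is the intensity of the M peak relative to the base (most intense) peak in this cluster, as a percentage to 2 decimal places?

(0.7576 + 0.2424)^5 gives M 0.2496, M+2 0.3993, M+4 0.2555, M+6 0.0817, M+8 0.0131, M+10 0.0008; the largest is M+2.
P(M+2) = C(5,1) × 0.7576^4 × 0.2424^1 = 5 × 0.32942751 × 0.2424 = 0.399266 (base)
P(M) = C(5,0) × 0.7576^5 × 0.2424^0 = 1 × 0.24957428 × 1.0000 = 0.249574
Relative intensity = 0.249574 / 0.399266 × 100 = 62.51

62.51%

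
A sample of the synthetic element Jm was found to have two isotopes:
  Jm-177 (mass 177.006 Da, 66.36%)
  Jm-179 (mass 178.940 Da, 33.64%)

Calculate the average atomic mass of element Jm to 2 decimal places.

Ar = Σ fᵢ·mᵢ = 0.6636 × 177.006 + 0.3364 × 178.940
= 117.4612 + 60.1954 = 177.6566 Da

177.66 Da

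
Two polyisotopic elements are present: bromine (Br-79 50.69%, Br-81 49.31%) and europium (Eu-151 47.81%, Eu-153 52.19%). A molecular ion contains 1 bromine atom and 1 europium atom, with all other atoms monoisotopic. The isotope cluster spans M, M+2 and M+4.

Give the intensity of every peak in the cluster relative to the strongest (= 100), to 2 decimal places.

48.44 : 100.00 : 51.44

Bromine pattern (n=1): 0.5069 : 0.4931
Europium pattern (n=1): 0.4781 : 0.5219
Convolve the two distributions (both contribute in 2-u steps):
  M: 0.5069×0.4781 = 0.242349
  M+2: 0.5069×0.5219 + 0.4931×0.4781 = 0.500302
  M+4: 0.4931×0.5219 = 0.257349
Scale to base peak (0.500302) = 100: 48.44 : 100.00 : 51.44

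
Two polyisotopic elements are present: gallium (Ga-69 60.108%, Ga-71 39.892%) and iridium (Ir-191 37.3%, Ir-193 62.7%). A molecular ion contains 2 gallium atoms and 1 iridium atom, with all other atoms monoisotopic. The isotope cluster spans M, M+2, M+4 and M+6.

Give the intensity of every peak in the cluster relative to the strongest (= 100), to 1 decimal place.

33.2 : 100.0 : 88.8 : 24.6

Gallium pattern (n=2): 0.36129717 : 0.47956567 : 0.15913717
Iridium pattern (n=1): 0.3730 : 0.6270
Convolve the two distributions (both contribute in 2-u steps):
  M: 0.36129717×0.3730 = 0.134764
  M+2: 0.36129717×0.6270 + 0.47956567×0.3730 = 0.405411
  M+4: 0.47956567×0.6270 + 0.15913717×0.3730 = 0.360046
  M+6: 0.15913717×0.6270 = 0.099779
Scale to base peak (0.405411) = 100: 33.2 : 100.0 : 88.8 : 24.6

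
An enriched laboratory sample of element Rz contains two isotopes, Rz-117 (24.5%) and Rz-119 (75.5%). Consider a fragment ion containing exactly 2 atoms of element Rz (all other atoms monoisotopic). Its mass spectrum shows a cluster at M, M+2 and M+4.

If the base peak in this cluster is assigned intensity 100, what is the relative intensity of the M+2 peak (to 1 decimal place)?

Binomial terms of (0.245 + 0.755)^2: M 0.0600, M+2 0.3700, M+4 0.5700 → M+4 is the base peak.
P(M+4) = C(2,2) × 0.245^0 × 0.755^2 = 1 × 1.0000 × 0.570025 = 0.570025 (base)
P(M+2) = C(2,1) × 0.245^1 × 0.755^1 = 2 × 0.2450 × 0.7550 = 0.369950
Relative intensity = 0.369950 / 0.570025 × 100 = 64.9

64.9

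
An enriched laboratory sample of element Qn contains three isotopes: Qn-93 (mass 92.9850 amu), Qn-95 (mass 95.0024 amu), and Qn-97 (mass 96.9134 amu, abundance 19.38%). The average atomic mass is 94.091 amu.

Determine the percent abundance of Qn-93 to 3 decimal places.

63.535%

Let x and y be the fractions of Qn-93 and Qn-95. Then x + y = 1 − 0.1938 = 0.8062 and 92.9850x + 95.0024y = 94.091 − 0.1938×96.9134 = 75.30918308.
Substituting: 92.9850x + 95.0024(0.8062 − x) = 75.30918308
(92.9850 − 95.0024)x = -1.2817518  ⇒  x = 0.63535, y = 0.17085
Qn-93: 63.535%, Qn-95: 17.085%.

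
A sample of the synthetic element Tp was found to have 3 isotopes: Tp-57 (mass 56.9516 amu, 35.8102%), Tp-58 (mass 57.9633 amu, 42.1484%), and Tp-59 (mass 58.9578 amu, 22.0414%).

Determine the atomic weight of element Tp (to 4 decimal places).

57.8202 amu

Weight each isotope mass by its fractional abundance: 0.358102 × 56.9516 + 0.421484 × 57.9633 + 0.220414 × 58.9578
= 20.39448 + 24.43060 + 12.99512 = 57.82020 amu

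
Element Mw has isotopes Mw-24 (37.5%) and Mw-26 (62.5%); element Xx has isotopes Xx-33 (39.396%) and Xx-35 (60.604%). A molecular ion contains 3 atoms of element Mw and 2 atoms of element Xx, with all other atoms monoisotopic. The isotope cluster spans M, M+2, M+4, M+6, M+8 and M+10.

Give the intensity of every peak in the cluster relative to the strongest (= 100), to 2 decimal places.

2.38 : 19.18 : 61.95 : 100.00 : 80.67 : 26.02

Element Mw pattern (n=3): 0.05273438 : 0.26367188 : 0.43945312 : 0.24414062
Element Xx pattern (n=2): 0.15520448 : 0.47751104 : 0.36728448
Convolve the two distributions (both contribute in 2-u steps):
  M: 0.05273438×0.15520448 = 0.008185
  M+2: 0.05273438×0.47751104 + 0.26367188×0.15520448 = 0.066104
  M+4: 0.05273438×0.36728448 + 0.26367188×0.47751104 + 0.43945312×0.15520448 = 0.213480
  M+6: 0.26367188×0.36728448 + 0.43945312×0.47751104 + 0.24414062×0.15520448 = 0.344578
  M+8: 0.43945312×0.36728448 + 0.24414062×0.47751104 = 0.277984
  M+10: 0.24414062×0.36728448 = 0.089669
Scale to base peak (0.344578) = 100: 2.38 : 19.18 : 61.95 : 100.00 : 80.67 : 26.02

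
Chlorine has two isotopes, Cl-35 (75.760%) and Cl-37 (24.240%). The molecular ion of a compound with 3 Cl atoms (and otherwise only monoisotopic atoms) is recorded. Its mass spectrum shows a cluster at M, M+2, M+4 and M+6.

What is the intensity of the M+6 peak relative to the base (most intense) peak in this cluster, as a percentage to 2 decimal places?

Binomial terms of (0.75760 + 0.24240)^3: M 0.4348, M+2 0.4174, M+4 0.1335, M+6 0.0142 → M is the base peak.
P(M) = C(3,0) × 0.75760^3 × 0.24240^0 = 1 × 0.4348304 × 1.0000 = 0.434830 (base)
P(M+6) = C(3,3) × 0.75760^0 × 0.24240^3 = 1 × 1.0000 × 0.01424288 = 0.014243
Relative intensity = 0.014243 / 0.434830 × 100 = 3.28

3.28%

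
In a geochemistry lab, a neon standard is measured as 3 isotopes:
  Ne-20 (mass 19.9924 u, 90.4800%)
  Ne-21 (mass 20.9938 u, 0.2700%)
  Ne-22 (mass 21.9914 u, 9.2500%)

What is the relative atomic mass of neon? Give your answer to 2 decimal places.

20.18 u

Ar = Σ fᵢ·mᵢ = 0.904800 × 19.9924 + 0.002700 × 20.9938 + 0.092500 × 21.9914
= 18.08912 + 0.05668 + 2.03420 = 20.18000 u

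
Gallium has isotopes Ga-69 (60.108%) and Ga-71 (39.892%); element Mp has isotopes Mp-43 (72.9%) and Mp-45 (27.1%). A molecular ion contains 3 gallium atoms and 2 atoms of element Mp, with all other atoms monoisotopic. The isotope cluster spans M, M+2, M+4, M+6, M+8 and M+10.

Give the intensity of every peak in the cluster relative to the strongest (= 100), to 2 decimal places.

Gallium pattern (n=3): 0.2171685 : 0.432386 : 0.2869625 : 0.063483
Element Mp pattern (n=2): 0.531441 : 0.395118 : 0.073441
Convolve the two distributions (both contribute in 2-u steps):
  M: 0.2171685×0.531441 = 0.115412
  M+2: 0.2171685×0.395118 + 0.432386×0.531441 = 0.315595
  M+4: 0.2171685×0.073441 + 0.432386×0.395118 + 0.2869625×0.531441 = 0.339296
  M+6: 0.432386×0.073441 + 0.2869625×0.395118 + 0.063483×0.531441 = 0.178876
  M+8: 0.2869625×0.073441 + 0.063483×0.395118 = 0.046158
  M+10: 0.063483×0.073441 = 0.004662
Scale to base peak (0.339296) = 100: 34.02 : 93.01 : 100.00 : 52.72 : 13.60 : 1.37

34.02 : 93.01 : 100.00 : 52.72 : 13.60 : 1.37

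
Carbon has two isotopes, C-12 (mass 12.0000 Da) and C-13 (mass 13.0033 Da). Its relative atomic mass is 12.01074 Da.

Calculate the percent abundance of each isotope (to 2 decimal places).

C-12: 98.93%, C-13: 1.07%

Writing the weighted mean with unknown fraction x of C-12:
12.0000·x + 13.0033·(1 − x) = 12.01074
(12.0000 − 13.0033)·x = 12.01074 − 13.0033
x = -0.99256 / -1.0033 = 0.98930 → 98.93% C-12, 1.07% C-13.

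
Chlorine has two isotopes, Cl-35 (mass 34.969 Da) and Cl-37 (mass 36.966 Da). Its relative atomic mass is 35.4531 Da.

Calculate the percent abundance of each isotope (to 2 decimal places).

Cl-35: 75.76%, Cl-37: 24.24%

With x = fraction of Cl-35 (so Cl-37 is 1 − x):
34.969·x + 36.966·(1 − x) = 35.4531
(34.969 − 36.966)·x = 35.4531 − 36.966
x = -1.5129 / -1.997 = 0.75759 → 75.76% Cl-35, 24.24% Cl-37.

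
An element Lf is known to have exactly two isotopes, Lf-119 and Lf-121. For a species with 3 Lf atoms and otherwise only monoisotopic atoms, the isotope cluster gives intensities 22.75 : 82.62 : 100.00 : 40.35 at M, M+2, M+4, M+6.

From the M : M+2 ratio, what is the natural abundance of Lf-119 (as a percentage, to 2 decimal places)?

45.24%

Write p for the Lf-119 fraction. I(M+2)/I(M) = [C(3,1)·p^2·(1−p)] / p^3 = 3·(1−p)/p = 82.62/22.75 = 3.6316
(1−p)/p = 3.6316/3 = 1.2105  ⇒  p = 1/(1 + 1.2105) = 0.4524
Lf-119: 45.24%, Lf-121: 54.76%.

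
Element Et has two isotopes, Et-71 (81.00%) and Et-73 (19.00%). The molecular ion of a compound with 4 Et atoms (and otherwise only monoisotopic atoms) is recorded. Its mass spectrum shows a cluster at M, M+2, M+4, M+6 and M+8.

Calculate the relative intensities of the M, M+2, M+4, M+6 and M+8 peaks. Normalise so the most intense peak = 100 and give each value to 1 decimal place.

The 4 Et atoms are independent, so intensities follow the terms of (0.8100 + 0.1900)^4.
P(M) = 0.8100^4 = 0.430467
P(M+2) = 4 × 0.8100^3 × 0.1900^1 = 0.403895
P(M+4) = 6 × 0.8100^2 × 0.1900^2 = 0.142111
P(M+6) = 4 × 0.8100^1 × 0.1900^3 = 0.022223
P(M+8) = 0.1900^4 = 0.001303
The M peak is largest (0.430467); scaling to 100 gives 100.0 : 93.8 : 33.0 : 5.2 : 0.3.

100.0 : 93.8 : 33.0 : 5.2 : 0.3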